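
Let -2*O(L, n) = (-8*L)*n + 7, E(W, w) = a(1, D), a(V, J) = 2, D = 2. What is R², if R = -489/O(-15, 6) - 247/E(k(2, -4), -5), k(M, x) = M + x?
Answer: 31546377769/2114116 ≈ 14922.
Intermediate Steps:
E(W, w) = 2
O(L, n) = -7/2 + 4*L*n (O(L, n) = -((-8*L)*n + 7)/2 = -(-8*L*n + 7)/2 = -(7 - 8*L*n)/2 = -7/2 + 4*L*n)
R = -177613/1454 (R = -489/(-7/2 + 4*(-15)*6) - 247/2 = -489/(-7/2 - 360) - 247*½ = -489/(-727/2) - 247/2 = -489*(-2/727) - 247/2 = 978/727 - 247/2 = -177613/1454 ≈ -122.15)
R² = (-177613/1454)² = 31546377769/2114116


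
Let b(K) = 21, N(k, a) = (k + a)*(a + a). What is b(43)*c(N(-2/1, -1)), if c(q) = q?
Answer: 126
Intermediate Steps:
N(k, a) = 2*a*(a + k) (N(k, a) = (a + k)*(2*a) = 2*a*(a + k))
b(43)*c(N(-2/1, -1)) = 21*(2*(-1)*(-1 - 2/1)) = 21*(2*(-1)*(-1 - 2*1)) = 21*(2*(-1)*(-1 - 2)) = 21*(2*(-1)*(-3)) = 21*6 = 126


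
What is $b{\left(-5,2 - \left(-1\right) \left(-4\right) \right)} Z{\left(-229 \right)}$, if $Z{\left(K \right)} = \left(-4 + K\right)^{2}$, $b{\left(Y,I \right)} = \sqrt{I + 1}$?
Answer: $54289 i \approx 54289.0 i$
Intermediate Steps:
$b{\left(Y,I \right)} = \sqrt{1 + I}$
$b{\left(-5,2 - \left(-1\right) \left(-4\right) \right)} Z{\left(-229 \right)} = \sqrt{1 + \left(2 - \left(-1\right) \left(-4\right)\right)} \left(-4 - 229\right)^{2} = \sqrt{1 + \left(2 - 4\right)} \left(-233\right)^{2} = \sqrt{1 + \left(2 - 4\right)} 54289 = \sqrt{1 - 2} \cdot 54289 = \sqrt{-1} \cdot 54289 = i 54289 = 54289 i$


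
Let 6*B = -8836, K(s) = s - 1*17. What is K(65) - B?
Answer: 4562/3 ≈ 1520.7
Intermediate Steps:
K(s) = -17 + s (K(s) = s - 17 = -17 + s)
B = -4418/3 (B = (⅙)*(-8836) = -4418/3 ≈ -1472.7)
K(65) - B = (-17 + 65) - 1*(-4418/3) = 48 + 4418/3 = 4562/3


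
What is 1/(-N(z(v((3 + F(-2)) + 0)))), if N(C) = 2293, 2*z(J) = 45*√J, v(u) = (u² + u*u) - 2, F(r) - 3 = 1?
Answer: -1/2293 ≈ -0.00043611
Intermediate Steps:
F(r) = 4 (F(r) = 3 + 1 = 4)
v(u) = -2 + 2*u² (v(u) = (u² + u²) - 2 = 2*u² - 2 = -2 + 2*u²)
z(J) = 45*√J/2 (z(J) = (45*√J)/2 = 45*√J/2)
1/(-N(z(v((3 + F(-2)) + 0)))) = 1/(-1*2293) = 1/(-2293) = -1/2293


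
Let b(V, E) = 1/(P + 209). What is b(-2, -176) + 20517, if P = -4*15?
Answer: 3057034/149 ≈ 20517.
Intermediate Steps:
P = -60
b(V, E) = 1/149 (b(V, E) = 1/(-60 + 209) = 1/149)
b(-2, -176) + 20517 = 1/149 + 20517 = 3057034/149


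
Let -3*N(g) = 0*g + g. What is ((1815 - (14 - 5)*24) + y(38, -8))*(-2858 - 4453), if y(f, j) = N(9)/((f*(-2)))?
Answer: -888483897/76 ≈ -1.1691e+7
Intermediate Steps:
N(g) = -g/3 (N(g) = -(0*g + g)/3 = -(0 + g)/3 = -g/3)
y(f, j) = 3/(2*f) (y(f, j) = (-⅓*9)/((f*(-2))) = -3*(-1/(2*f)) = -(-3)/(2*f) = 3/(2*f))
((1815 - (14 - 5)*24) + y(38, -8))*(-2858 - 4453) = ((1815 - (14 - 5)*24) + (3/2)/38)*(-2858 - 4453) = ((1815 - 9*24) + (3/2)*(1/38))*(-7311) = ((1815 - 1*216) + 3/76)*(-7311) = ((1815 - 216) + 3/76)*(-7311) = (1599 + 3/76)*(-7311) = (121527/76)*(-7311) = -888483897/76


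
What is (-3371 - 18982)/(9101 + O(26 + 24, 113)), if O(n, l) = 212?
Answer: -22353/9313 ≈ -2.4002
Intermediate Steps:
(-3371 - 18982)/(9101 + O(26 + 24, 113)) = (-3371 - 18982)/(9101 + 212) = -22353/9313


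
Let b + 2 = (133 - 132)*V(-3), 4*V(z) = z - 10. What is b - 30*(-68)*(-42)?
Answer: -342741/4 ≈ -85685.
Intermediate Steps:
V(z) = -5/2 + z/4 (V(z) = (z - 10)/4 = (-10 + z)/4 = -5/2 + z/4)
b = -21/4 (b = -2 + (133 - 132)*(-5/2 + (1/4)*(-3)) = -2 + 1*(-5/2 - 3/4) = -2 + 1*(-13/4) = -2 - 13/4 = -21/4 ≈ -5.2500)
b - 30*(-68)*(-42) = -21/4 - 30*(-68)*(-42) = -21/4 + 2040*(-42) = -21/4 - 85680 = -342741/4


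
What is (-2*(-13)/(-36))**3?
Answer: -2197/5832 ≈ -0.37671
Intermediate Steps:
(-2*(-13)/(-36))**3 = (26*(-1/36))**3 = (-13/18)**3 = -2197/5832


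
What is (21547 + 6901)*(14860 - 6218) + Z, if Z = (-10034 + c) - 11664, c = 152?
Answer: 245826070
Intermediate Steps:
Z = -21546 (Z = (-10034 + 152) - 11664 = -9882 - 11664 = -21546)
(21547 + 6901)*(14860 - 6218) + Z = (21547 + 6901)*(14860 - 6218) - 21546 = 28448*8642 - 21546 = 245847616 - 21546 = 245826070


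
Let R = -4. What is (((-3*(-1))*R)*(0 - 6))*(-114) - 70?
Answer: -8278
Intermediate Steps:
(((-3*(-1))*R)*(0 - 6))*(-114) - 70 = ((-3*(-1)*(-4))*(0 - 6))*(-114) - 70 = ((3*(-4))*(-6))*(-114) - 70 = -12*(-6)*(-114) - 70 = 72*(-114) - 70 = -8208 - 70 = -8278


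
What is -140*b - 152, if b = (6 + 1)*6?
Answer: -6032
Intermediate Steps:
b = 42 (b = 7*6 = 42)
-140*b - 152 = -140*42 - 152 = -5880 - 152 = -6032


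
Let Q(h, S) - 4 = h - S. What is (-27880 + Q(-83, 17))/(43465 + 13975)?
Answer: -3497/7180 ≈ -0.48705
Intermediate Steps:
Q(h, S) = 4 + h - S (Q(h, S) = 4 + (h - S) = 4 + h - S)
(-27880 + Q(-83, 17))/(43465 + 13975) = (-27880 + (4 - 83 - 1*17))/(43465 + 13975) = (-27880 + (4 - 83 - 17))/57440 = (-27880 - 96)*(1/57440) = -27976*1/57440 = -3497/7180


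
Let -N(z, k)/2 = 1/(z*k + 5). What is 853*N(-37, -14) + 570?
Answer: 296404/523 ≈ 566.74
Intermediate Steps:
N(z, k) = -2/(5 + k*z) (N(z, k) = -2/(z*k + 5) = -2/(k*z + 5) = -2/(5 + k*z))
853*N(-37, -14) + 570 = 853*(-2/(5 - 14*(-37))) + 570 = 853*(-2/(5 + 518)) + 570 = 853*(-2/523) + 570 = -1706/523 + 570 = 296404/523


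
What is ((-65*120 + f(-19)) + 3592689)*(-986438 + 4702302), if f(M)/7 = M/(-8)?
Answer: 13321021755335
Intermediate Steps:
f(M) = -7*M/8 (f(M) = 7*(M/(-8)) = 7*(M*(-⅛)) = 7*(-M/8) = -7*M/8)
((-65*120 + f(-19)) + 3592689)*(-986438 + 4702302) = ((-65*120 - 7/8*(-19)) + 3592689)*(-986438 + 4702302) = ((-7800 + 133/8) + 3592689)*3715864 = (-62267/8 + 3592689)*3715864 = (28679245/8)*3715864 = 13321021755335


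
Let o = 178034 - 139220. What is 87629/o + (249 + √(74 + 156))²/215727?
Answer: 7106458439/2791075926 + 166*√230/71909 ≈ 2.5811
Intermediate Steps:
o = 38814
87629/o + (249 + √(74 + 156))²/215727 = 87629/38814 + (249 + √(74 + 156))²/215727 = 87629*(1/38814) + (249 + √230)²*(1/215727) = 87629/38814 + (249 + √230)²/215727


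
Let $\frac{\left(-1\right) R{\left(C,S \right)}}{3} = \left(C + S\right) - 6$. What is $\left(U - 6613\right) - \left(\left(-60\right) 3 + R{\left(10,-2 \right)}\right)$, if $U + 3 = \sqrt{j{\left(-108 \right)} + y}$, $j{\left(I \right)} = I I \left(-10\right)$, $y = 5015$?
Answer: $-6430 + 5 i \sqrt{4465} \approx -6430.0 + 334.1 i$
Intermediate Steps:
$j{\left(I \right)} = - 10 I^{2}$ ($j{\left(I \right)} = I^{2} \left(-10\right) = - 10 I^{2}$)
$R{\left(C,S \right)} = 18 - 3 C - 3 S$ ($R{\left(C,S \right)} = - 3 \left(\left(C + S\right) - 6\right) = - 3 \left(-6 + C + S\right) = 18 - 3 C - 3 S$)
$U = -3 + 5 i \sqrt{4465}$ ($U = -3 + \sqrt{- 10 \left(-108\right)^{2} + 5015} = -3 + \sqrt{\left(-10\right) 11664 + 5015} = -3 + \sqrt{-116640 + 5015} = -3 + \sqrt{-111625} = -3 + 5 i \sqrt{4465} \approx -3.0 + 334.1 i$)
$\left(U - 6613\right) - \left(\left(-60\right) 3 + R{\left(10,-2 \right)}\right) = \left(\left(-3 + 5 i \sqrt{4465}\right) - 6613\right) - \left(\left(-60\right) 3 - 6\right) = \left(\left(-3 + 5 i \sqrt{4465}\right) - 6613\right) - \left(-180 + \left(18 - 30 + 6\right)\right) = \left(-6616 + 5 i \sqrt{4465}\right) - \left(-180 - 6\right) = \left(-6616 + 5 i \sqrt{4465}\right) - -186 = \left(-6616 + 5 i \sqrt{4465}\right) + 186 = -6430 + 5 i \sqrt{4465}$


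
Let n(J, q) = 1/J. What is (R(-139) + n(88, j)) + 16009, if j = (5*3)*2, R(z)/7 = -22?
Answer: 1395241/88 ≈ 15855.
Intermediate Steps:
R(z) = -154 (R(z) = 7*(-22) = -154)
j = 30 (j = 15*2 = 30)
(R(-139) + n(88, j)) + 16009 = (-154 + 1/88) + 16009 = -13551/88 + 16009 = 1395241/88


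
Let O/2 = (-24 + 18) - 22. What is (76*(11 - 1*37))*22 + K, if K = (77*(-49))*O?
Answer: 167816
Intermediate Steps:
O = -56 (O = 2*((-24 + 18) - 22) = 2*(-6 - 22) = 2*(-28) = -56)
K = 211288 (K = (77*(-49))*(-56) = -3773*(-56) = 211288)
(76*(11 - 1*37))*22 + K = (76*(11 - 1*37))*22 + 211288 = (76*(11 - 37))*22 + 211288 = (76*(-26))*22 + 211288 = -1976*22 + 211288 = -43472 + 211288 = 167816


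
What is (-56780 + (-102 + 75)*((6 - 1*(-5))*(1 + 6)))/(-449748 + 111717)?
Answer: 829/4761 ≈ 0.17412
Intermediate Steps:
(-56780 + (-102 + 75)*((6 - 1*(-5))*(1 + 6)))/(-449748 + 111717) = (-56780 - 27*(6 + 5)*7)/(-338031) = (-56780 - 297*7)*(-1/338031) = (-56780 - 27*77)*(-1/338031) = (-56780 - 2079)*(-1/338031) = -58859*(-1/338031) = 829/4761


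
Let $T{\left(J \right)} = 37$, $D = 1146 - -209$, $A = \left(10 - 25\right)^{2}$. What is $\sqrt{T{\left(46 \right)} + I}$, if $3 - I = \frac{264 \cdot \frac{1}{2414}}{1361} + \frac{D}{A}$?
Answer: $\frac{\sqrt{20630381224472305}}{24640905} \approx 5.829$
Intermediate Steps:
$A = 225$ ($A = \left(-15\right)^{2} = 225$)
$D = 1355$ ($D = 1146 + 209 = 1355$)
$I = - \frac{223416812}{73922715}$ ($I = 3 - \left(\frac{264 \cdot \frac{1}{2414}}{1361} + \frac{1355}{225}\right) = 3 - \left(264 \cdot \frac{1}{2414} \cdot \frac{1}{1361} + 1355 \cdot \frac{1}{225}\right) = 3 - \left(\frac{132}{1207} \cdot \frac{1}{1361} + \frac{271}{45}\right) = 3 - \left(\frac{132}{1642727} + \frac{271}{45}\right) = 3 - \frac{445184957}{73922715} = - \frac{223416812}{73922715} \approx -3.0223$)
$\sqrt{T{\left(46 \right)} + I} = \sqrt{37 - \frac{223416812}{73922715}} = \sqrt{\frac{2511723643}{73922715}} = \frac{\sqrt{20630381224472305}}{24640905}$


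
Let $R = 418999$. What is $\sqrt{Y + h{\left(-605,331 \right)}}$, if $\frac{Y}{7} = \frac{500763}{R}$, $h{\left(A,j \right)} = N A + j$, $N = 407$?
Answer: $\frac{i \sqrt{881009741680005}}{59857} \approx 495.88 i$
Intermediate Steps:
$h{\left(A,j \right)} = j + 407 A$ ($h{\left(A,j \right)} = 407 A + j = j + 407 A$)
$Y = \frac{500763}{59857}$ ($Y = 7 \cdot \frac{500763}{418999} = \frac{500763}{59857} \approx 8.366$)
$\sqrt{Y + h{\left(-605,331 \right)}} = \sqrt{\frac{500763}{59857} + \left(331 + 407 \left(-605\right)\right)} = \sqrt{\frac{500763}{59857} + \left(331 - 246235\right)} = \sqrt{\frac{500763}{59857} - 245904} = \sqrt{- \frac{14718574965}{59857}} = \frac{i \sqrt{881009741680005}}{59857}$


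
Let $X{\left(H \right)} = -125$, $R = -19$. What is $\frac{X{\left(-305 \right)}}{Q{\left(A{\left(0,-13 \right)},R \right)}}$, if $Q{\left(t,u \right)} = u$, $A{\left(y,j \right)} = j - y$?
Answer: $\frac{125}{19} \approx 6.5789$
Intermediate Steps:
$\frac{X{\left(-305 \right)}}{Q{\left(A{\left(0,-13 \right)},R \right)}} = - \frac{125}{-19} = \left(-125\right) \left(- \frac{1}{19}\right) = \frac{125}{19}$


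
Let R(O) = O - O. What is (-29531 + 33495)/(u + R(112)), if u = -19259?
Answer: -3964/19259 ≈ -0.20583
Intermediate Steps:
R(O) = 0
(-29531 + 33495)/(u + R(112)) = (-29531 + 33495)/(-19259 + 0) = 3964/(-19259) = 3964*(-1/19259) = -3964/19259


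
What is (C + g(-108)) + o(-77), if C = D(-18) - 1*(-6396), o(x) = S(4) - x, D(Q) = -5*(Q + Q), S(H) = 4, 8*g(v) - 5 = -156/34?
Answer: 905359/136 ≈ 6657.1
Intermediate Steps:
g(v) = 7/136 (g(v) = 5/8 + (-156/34)/8 = 5/8 + (-156*1/34)/8 = 5/8 + (⅛)*(-78/17) = 5/8 - 39/68 = 7/136)
D(Q) = -10*Q
o(x) = 4 - x
C = 6576 (C = -10*(-18) - 1*(-6396) = 180 + 6396 = 6576)
(C + g(-108)) + o(-77) = (6576 + 7/136) + (4 - 1*(-77)) = 894343/136 + (4 + 77) = 894343/136 + 81 = 905359/136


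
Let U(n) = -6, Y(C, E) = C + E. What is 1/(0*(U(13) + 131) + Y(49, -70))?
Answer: -1/21 ≈ -0.047619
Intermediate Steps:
1/(0*(U(13) + 131) + Y(49, -70)) = 1/(0*(-6 + 131) + (49 - 70)) = 1/(0*125 - 21) = 1/(0 - 21) = 1/(-21) = -1/21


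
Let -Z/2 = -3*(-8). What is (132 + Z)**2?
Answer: 7056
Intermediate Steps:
Z = -48 (Z = -(-6)*(-8) = -2*24 = -48)
(132 + Z)**2 = (132 - 48)**2 = 84**2 = 7056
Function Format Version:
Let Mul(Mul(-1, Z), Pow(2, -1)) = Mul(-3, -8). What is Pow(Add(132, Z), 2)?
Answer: 7056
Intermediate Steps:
Z = -48 (Z = Mul(-2, Mul(-3, -8)) = Mul(-2, 24) = -48)
Pow(Add(132, Z), 2) = Pow(Add(132, -48), 2) = Pow(84, 2) = 7056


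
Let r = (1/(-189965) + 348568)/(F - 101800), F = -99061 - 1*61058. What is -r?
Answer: 66215720119/49755442835 ≈ 1.3308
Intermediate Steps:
F = -160119 (F = -99061 - 61058 = -160119)
r = -66215720119/49755442835 (r = (1/(-189965) + 348568)/(-160119 - 101800) = (-1/189965 + 348568)/(-261919) = (66215720119/189965)*(-1/261919) = -66215720119/49755442835 ≈ -1.3308)
-r = -1*(-66215720119/49755442835) = 66215720119/49755442835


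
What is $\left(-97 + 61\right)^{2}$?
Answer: $1296$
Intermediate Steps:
$\left(-97 + 61\right)^{2} = \left(-36\right)^{2} = 1296$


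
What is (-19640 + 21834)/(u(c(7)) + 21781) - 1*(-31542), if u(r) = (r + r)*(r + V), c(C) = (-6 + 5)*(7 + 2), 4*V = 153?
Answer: 1340823266/42509 ≈ 31542.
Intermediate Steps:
V = 153/4 (V = (1/4)*153 = 153/4 ≈ 38.250)
c(C) = -9 (c(C) = -1*9 = -9)
u(r) = 2*r*(153/4 + r) (u(r) = (r + r)*(r + 153/4) = (2*r)*(153/4 + r) = 2*r*(153/4 + r))
(-19640 + 21834)/(u(c(7)) + 21781) - 1*(-31542) = (-19640 + 21834)/((1/2)*(-9)*(153 + 4*(-9)) + 21781) - 1*(-31542) = 2194/((1/2)*(-9)*(153 - 36) + 21781) + 31542 = 2194/((1/2)*(-9)*117 + 21781) + 31542 = 2194/(-1053/2 + 21781) + 31542 = 2194/(42509/2) + 31542 = 2194*(2/42509) + 31542 = 4388/42509 + 31542 = 1340823266/42509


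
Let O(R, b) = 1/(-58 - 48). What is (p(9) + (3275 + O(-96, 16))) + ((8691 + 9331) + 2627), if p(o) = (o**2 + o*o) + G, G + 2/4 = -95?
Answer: 1271496/53 ≈ 23991.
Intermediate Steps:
O(R, b) = -1/106 (O(R, b) = 1/(-106) = -1/106)
G = -191/2 (G = -1/2 - 95 = -191/2 ≈ -95.500)
p(o) = -191/2 + 2*o**2 (p(o) = (o**2 + o*o) - 191/2 = (o**2 + o**2) - 191/2 = 2*o**2 - 191/2 = -191/2 + 2*o**2)
(p(9) + (3275 + O(-96, 16))) + ((8691 + 9331) + 2627) = ((-191/2 + 2*9**2) + (3275 - 1/106)) + ((8691 + 9331) + 2627) = ((-191/2 + 2*81) + 347149/106) + (18022 + 2627) = ((-191/2 + 162) + 347149/106) + 20649 = (133/2 + 347149/106) + 20649 = 177099/53 + 20649 = 1271496/53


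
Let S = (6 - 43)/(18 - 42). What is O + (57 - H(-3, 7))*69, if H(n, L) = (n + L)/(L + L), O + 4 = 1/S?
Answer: 1012673/259 ≈ 3909.9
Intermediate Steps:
S = 37/24 (S = -37/(-24) = -37*(-1/24) = 37/24 ≈ 1.5417)
O = -124/37 (O = -4 + 1/(37/24) = -4 + 24/37 = -124/37 ≈ -3.3514)
H(n, L) = (L + n)/(2*L) (H(n, L) = (L + n)/((2*L)) = (L + n)*(1/(2*L)) = (L + n)/(2*L))
O + (57 - H(-3, 7))*69 = -124/37 + (57 - (7 - 3)/(2*7))*69 = -124/37 + (57 - 4/(2*7))*69 = -124/37 + (57 - 1*2/7)*69 = -124/37 + (57 - 2/7)*69 = -124/37 + (397/7)*69 = -124/37 + 27393/7 = 1012673/259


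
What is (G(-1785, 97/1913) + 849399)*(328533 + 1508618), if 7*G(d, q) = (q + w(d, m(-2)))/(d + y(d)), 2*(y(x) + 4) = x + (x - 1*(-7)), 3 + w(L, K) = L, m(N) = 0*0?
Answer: 21317223498867366059/13660733 ≈ 1.5605e+12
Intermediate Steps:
m(N) = 0
w(L, K) = -3 + L
y(x) = -½ + x (y(x) = -4 + (x + (x - 1*(-7)))/2 = -4 + (x + (x + 7))/2 = -4 + (x + (7 + x))/2 = -4 + (7 + 2*x)/2 = -4 + (7/2 + x) = -½ + x)
G(d, q) = (-3 + d + q)/(7*(-½ + 2*d)) (G(d, q) = ((q + (-3 + d))/(d + (-½ + d)))/7 = ((-3 + d + q)/(-½ + 2*d))/7 = (-3 + d + q)/(7*(-½ + 2*d)))
(G(-1785, 97/1913) + 849399)*(328533 + 1508618) = (2*(-3 - 1785 + 97/1913)/(7*(-1 + 4*(-1785))) + 849399)*(328533 + 1508618) = (2*(-3 - 1785 + 97*(1/1913))/(7*(-1 - 7140)) + 849399)*1837151 = ((2/7)*(-3 - 1785 + 97/1913)/(-7141) + 849399)*1837151 = ((2/7)*(-1/7141)*(-3420347/1913) + 849399)*1837151 = (977242/13660733 + 849399)*1837151 = (11603413926709/13660733)*1837151 = 21317223498867366059/13660733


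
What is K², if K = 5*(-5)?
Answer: 625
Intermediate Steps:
K = -25
K² = (-25)² = 625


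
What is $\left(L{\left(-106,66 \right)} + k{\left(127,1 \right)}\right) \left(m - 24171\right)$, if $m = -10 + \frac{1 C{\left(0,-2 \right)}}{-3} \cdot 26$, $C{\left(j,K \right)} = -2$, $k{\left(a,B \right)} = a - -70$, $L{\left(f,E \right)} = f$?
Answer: $- \frac{6596681}{3} \approx -2.1989 \cdot 10^{6}$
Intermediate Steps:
$k{\left(a,B \right)} = 70 + a$ ($k{\left(a,B \right)} = a + 70 = 70 + a$)
$m = \frac{22}{3}$ ($m = -10 + \frac{1 \left(-2\right)}{-3} \cdot 26 = -10 + \left(-2\right) \left(- \frac{1}{3}\right) 26 = -10 + \frac{2}{3} \cdot 26 = -10 + \frac{52}{3} = \frac{22}{3} \approx 7.3333$)
$\left(L{\left(-106,66 \right)} + k{\left(127,1 \right)}\right) \left(m - 24171\right) = \left(-106 + \left(70 + 127\right)\right) \left(\frac{22}{3} - 24171\right) = \left(-106 + 197\right) \left(- \frac{72491}{3}\right) = 91 \left(- \frac{72491}{3}\right) = - \frac{6596681}{3}$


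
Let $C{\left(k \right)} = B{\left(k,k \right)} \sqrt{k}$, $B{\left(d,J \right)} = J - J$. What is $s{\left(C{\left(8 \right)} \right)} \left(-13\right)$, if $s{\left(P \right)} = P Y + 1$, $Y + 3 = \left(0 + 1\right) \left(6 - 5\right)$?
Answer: $-13$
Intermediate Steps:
$B{\left(d,J \right)} = 0$
$Y = -2$ ($Y = -3 + \left(0 + 1\right) \left(6 - 5\right) = -3 + 1 \cdot 1 = -3 + 1 = -2$)
$C{\left(k \right)} = 0$ ($C{\left(k \right)} = 0 \sqrt{k} = 0$)
$s{\left(P \right)} = 1 - 2 P$ ($s{\left(P \right)} = P \left(-2\right) + 1 = - 2 P + 1 = 1 - 2 P$)
$s{\left(C{\left(8 \right)} \right)} \left(-13\right) = \left(1 - 0\right) \left(-13\right) = \left(1 + 0\right) \left(-13\right) = 1 \left(-13\right) = -13$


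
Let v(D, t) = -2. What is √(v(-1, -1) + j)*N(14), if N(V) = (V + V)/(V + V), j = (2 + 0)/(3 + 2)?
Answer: 2*I*√10/5 ≈ 1.2649*I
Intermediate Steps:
j = ⅖ (j = 2/5 = 2*(⅕) = ⅖ ≈ 0.40000)
N(V) = 1 (N(V) = (2*V)/((2*V)) = (2*V)*(1/(2*V)) = 1)
√(v(-1, -1) + j)*N(14) = √(-2 + ⅖)*1 = √(-8/5)*1 = (2*I*√10/5)*1 = 2*I*√10/5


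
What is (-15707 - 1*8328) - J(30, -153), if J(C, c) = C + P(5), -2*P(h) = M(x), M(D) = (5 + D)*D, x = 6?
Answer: -24032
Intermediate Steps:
M(D) = D*(5 + D)
P(h) = -33 (P(h) = -3*(5 + 6) = -3*11 = -½*66 = -33)
J(C, c) = -33 + C (J(C, c) = C - 33 = -33 + C)
(-15707 - 1*8328) - J(30, -153) = (-15707 - 1*8328) - (-33 + 30) = (-15707 - 8328) - 1*(-3) = -24035 + 3 = -24032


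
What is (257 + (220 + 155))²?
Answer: 399424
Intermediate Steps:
(257 + (220 + 155))² = (257 + 375)² = 632² = 399424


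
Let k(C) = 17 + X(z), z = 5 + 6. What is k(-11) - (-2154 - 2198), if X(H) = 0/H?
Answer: 4369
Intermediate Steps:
z = 11
X(H) = 0
k(C) = 17 (k(C) = 17 + 0 = 17)
k(-11) - (-2154 - 2198) = 17 - (-2154 - 2198) = 17 - 1*(-4352) = 17 + 4352 = 4369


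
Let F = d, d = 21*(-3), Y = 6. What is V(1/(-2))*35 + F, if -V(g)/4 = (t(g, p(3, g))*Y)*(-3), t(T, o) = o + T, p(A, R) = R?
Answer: -2583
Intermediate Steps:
t(T, o) = T + o
V(g) = 144*g (V(g) = -4*(g + g)*6*(-3) = -4*(2*g)*6*(-3) = -4*12*g*(-3) = -(-144)*g = 144*g)
d = -63
F = -63
V(1/(-2))*35 + F = (144/(-2))*35 - 63 = (144*(-½))*35 - 63 = -72*35 - 63 = -2520 - 63 = -2583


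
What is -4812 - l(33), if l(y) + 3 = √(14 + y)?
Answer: -4809 - √47 ≈ -4815.9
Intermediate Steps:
l(y) = -3 + √(14 + y)
-4812 - l(33) = -4812 - (-3 + √(14 + 33)) = -4812 - (-3 + √47) = -4812 + (3 - √47) = -4809 - √47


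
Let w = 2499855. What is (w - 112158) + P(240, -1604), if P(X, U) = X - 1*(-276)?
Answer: 2388213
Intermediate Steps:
P(X, U) = 276 + X (P(X, U) = X + 276 = 276 + X)
(w - 112158) + P(240, -1604) = (2499855 - 112158) + (276 + 240) = 2387697 + 516 = 2388213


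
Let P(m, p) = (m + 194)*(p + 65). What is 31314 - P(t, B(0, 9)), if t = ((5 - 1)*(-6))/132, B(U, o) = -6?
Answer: 218666/11 ≈ 19879.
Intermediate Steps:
t = -2/11 (t = (4*(-6))*(1/132) = -24*1/132 = -2/11 ≈ -0.18182)
P(m, p) = (65 + p)*(194 + m) (P(m, p) = (194 + m)*(65 + p) = (65 + p)*(194 + m))
31314 - P(t, B(0, 9)) = 31314 - (12610 + 65*(-2/11) + 194*(-6) - 2/11*(-6)) = 31314 - (12610 - 130/11 - 1164 + 12/11) = 31314 - 1*125788/11 = 31314 - 125788/11 = 218666/11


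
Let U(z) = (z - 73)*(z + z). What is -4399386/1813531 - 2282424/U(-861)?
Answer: -934582529456/243065746399 ≈ -3.8450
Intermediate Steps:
U(z) = 2*z*(-73 + z) (U(z) = (-73 + z)*(2*z) = 2*z*(-73 + z))
-4399386/1813531 - 2282424/U(-861) = -4399386/1813531 - 2282424*(-1/(1722*(-73 - 861))) = -4399386*1/1813531 - 2282424/(2*(-861)*(-934)) = -4399386/1813531 - 2282424/1608348 = -4399386/1813531 - 2282424*1/1608348 = -4399386/1813531 - 190202/134029 = -934582529456/243065746399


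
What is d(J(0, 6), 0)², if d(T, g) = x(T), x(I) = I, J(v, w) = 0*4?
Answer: 0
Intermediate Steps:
J(v, w) = 0
d(T, g) = T
d(J(0, 6), 0)² = 0² = 0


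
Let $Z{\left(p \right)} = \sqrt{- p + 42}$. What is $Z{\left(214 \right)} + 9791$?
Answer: $9791 + 2 i \sqrt{43} \approx 9791.0 + 13.115 i$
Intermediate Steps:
$Z{\left(p \right)} = \sqrt{42 - p}$
$Z{\left(214 \right)} + 9791 = \sqrt{42 - 214} + 9791 = \sqrt{-172} + 9791 = 2 i \sqrt{43} + 9791 = 9791 + 2 i \sqrt{43}$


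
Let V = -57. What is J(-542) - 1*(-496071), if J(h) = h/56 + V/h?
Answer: 3764114105/7588 ≈ 4.9606e+5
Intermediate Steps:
J(h) = -57/h + h/56 (J(h) = h/56 - 57/h = -57/h + h/56)
J(-542) - 1*(-496071) = (-57/(-542) + (1/56)*(-542)) - 1*(-496071) = (-57*(-1/542) - 271/28) + 496071 = (57/542 - 271/28) + 496071 = -72643/7588 + 496071 = 3764114105/7588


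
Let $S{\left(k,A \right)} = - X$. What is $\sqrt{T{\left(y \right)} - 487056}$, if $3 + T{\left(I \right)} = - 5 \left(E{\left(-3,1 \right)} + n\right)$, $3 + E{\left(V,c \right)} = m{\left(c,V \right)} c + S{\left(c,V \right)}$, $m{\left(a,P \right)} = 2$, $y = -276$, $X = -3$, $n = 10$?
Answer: $i \sqrt{487119} \approx 697.94 i$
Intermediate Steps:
$S{\left(k,A \right)} = 3$ ($S{\left(k,A \right)} = \left(-1\right) \left(-3\right) = 3$)
$E{\left(V,c \right)} = 2 c$ ($E{\left(V,c \right)} = -3 + \left(2 c + 3\right) = -3 + \left(3 + 2 c\right) = 2 c$)
$T{\left(I \right)} = -63$ ($T{\left(I \right)} = -3 - 5 \left(2 \cdot 1 + 10\right) = -3 - 5 \left(2 + 10\right) = -3 - 60 = -63$)
$\sqrt{T{\left(y \right)} - 487056} = \sqrt{-63 - 487056} = \sqrt{-487119} = i \sqrt{487119}$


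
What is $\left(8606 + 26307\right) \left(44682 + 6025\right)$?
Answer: $1770333491$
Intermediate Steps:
$\left(8606 + 26307\right) \left(44682 + 6025\right) = 34913 \cdot 50707 = 1770333491$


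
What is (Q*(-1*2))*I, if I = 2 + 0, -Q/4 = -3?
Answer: -48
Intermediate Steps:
Q = 12 (Q = -4*(-3) = 12)
I = 2
(Q*(-1*2))*I = (12*(-1*2))*2 = (12*(-2))*2 = -24*2 = -48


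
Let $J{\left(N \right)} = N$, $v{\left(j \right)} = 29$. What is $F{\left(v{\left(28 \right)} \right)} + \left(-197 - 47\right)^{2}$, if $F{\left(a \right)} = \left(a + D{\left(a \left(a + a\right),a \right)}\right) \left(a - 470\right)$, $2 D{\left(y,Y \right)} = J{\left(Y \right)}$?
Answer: $\frac{80705}{2} \approx 40353.0$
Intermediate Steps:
$D{\left(y,Y \right)} = \frac{Y}{2}$
$F{\left(a \right)} = \frac{3 a \left(-470 + a\right)}{2}$ ($F{\left(a \right)} = \left(a + \frac{a}{2}\right) \left(a - 470\right) = \frac{3 a}{2} \left(-470 + a\right) = \frac{3 a \left(-470 + a\right)}{2}$)
$F{\left(v{\left(28 \right)} \right)} + \left(-197 - 47\right)^{2} = \frac{3}{2} \cdot 29 \left(-470 + 29\right) + \left(-197 - 47\right)^{2} = \frac{3}{2} \cdot 29 \left(-441\right) + \left(-244\right)^{2} = - \frac{38367}{2} + 59536 = \frac{80705}{2}$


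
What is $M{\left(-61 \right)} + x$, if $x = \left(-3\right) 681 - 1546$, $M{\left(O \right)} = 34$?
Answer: $-3555$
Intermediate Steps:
$x = -3589$ ($x = -2043 - 1546 = -3589$)
$M{\left(-61 \right)} + x = 34 - 3589 = -3555$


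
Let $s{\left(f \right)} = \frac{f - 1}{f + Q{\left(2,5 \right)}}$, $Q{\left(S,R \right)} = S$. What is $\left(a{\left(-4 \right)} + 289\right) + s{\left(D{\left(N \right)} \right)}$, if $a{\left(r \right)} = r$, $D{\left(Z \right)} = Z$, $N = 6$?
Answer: $\frac{2285}{8} \approx 285.63$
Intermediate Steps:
$s{\left(f \right)} = \frac{-1 + f}{2 + f}$ ($s{\left(f \right)} = \frac{f - 1}{f + 2} = \frac{-1 + f}{2 + f}$)
$\left(a{\left(-4 \right)} + 289\right) + s{\left(D{\left(N \right)} \right)} = \left(-4 + 289\right) + \frac{-1 + 6}{2 + 6} = 285 + \frac{1}{8} \cdot 5 = 285 + \frac{5}{8} = \frac{2285}{8}$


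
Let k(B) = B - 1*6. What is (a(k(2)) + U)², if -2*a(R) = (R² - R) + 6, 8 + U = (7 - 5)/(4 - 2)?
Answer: 400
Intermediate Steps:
k(B) = -6 + B (k(B) = B - 6 = -6 + B)
U = -7 (U = -8 + (7 - 5)/(4 - 2) = -8 + 2/2 = -8 + 2*(½) = -8 + 1 = -7)
a(R) = -3 + R/2 - R²/2 (a(R) = -((R² - R) + 6)/2 = -(6 + R² - R)/2 = -3 + R/2 - R²/2)
(a(k(2)) + U)² = ((-3 + (-6 + 2)/2 - (-6 + 2)²/2) - 7)² = ((-3 + (½)*(-4) - ½*(-4)²) - 7)² = ((-3 - 2 - ½*16) - 7)² = ((-3 - 2 - 8) - 7)² = (-13 - 7)² = (-20)² = 400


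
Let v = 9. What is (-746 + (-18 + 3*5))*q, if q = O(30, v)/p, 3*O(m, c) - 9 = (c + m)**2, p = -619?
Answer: 381990/619 ≈ 617.11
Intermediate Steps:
O(m, c) = 3 + (c + m)**2/3
q = -510/619 (q = (3 + (9 + 30)**2/3)/(-619) = (3 + (1/3)*39**2)*(-1/619) = (3 + (1/3)*1521)*(-1/619) = (3 + 507)*(-1/619) = 510*(-1/619) = -510/619 ≈ -0.82391)
(-746 + (-18 + 3*5))*q = (-746 + (-18 + 3*5))*(-510/619) = (-746 + (-18 + 15))*(-510/619) = (-746 - 3)*(-510/619) = -749*(-510/619) = 381990/619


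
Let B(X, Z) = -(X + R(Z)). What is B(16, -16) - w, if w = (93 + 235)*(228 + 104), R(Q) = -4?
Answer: -108908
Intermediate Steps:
B(X, Z) = 4 - X (B(X, Z) = -(X - 4) = -(-4 + X) = 4 - X)
w = 108896 (w = 328*332 = 108896)
B(16, -16) - w = (4 - 1*16) - 1*108896 = (4 - 16) - 108896 = -12 - 108896 = -108908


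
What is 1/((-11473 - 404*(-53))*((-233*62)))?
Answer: -1/143578794 ≈ -6.9648e-9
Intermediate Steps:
1/((-11473 - 404*(-53))*((-233*62))) = 1/((-11473 + 21412)*(-14446)) = -1/14446/9939 = (1/9939)*(-1/14446) = -1/143578794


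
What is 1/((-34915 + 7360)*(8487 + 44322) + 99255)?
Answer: -1/1455052740 ≈ -6.8726e-10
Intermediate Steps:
1/((-34915 + 7360)*(8487 + 44322) + 99255) = 1/(-27555*52809 + 99255) = 1/(-1455151995 + 99255) = 1/(-1455052740) = -1/1455052740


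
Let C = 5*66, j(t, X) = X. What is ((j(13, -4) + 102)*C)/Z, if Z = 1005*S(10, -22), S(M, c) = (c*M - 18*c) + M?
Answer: 1078/6231 ≈ 0.17301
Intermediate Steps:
S(M, c) = M - 18*c + M*c (S(M, c) = (M*c - 18*c) + M = (-18*c + M*c) + M = M - 18*c + M*c)
Z = 186930 (Z = 1005*(10 - 18*(-22) + 10*(-22)) = 1005*(10 + 396 - 220) = 1005*186 = 186930)
C = 330
((j(13, -4) + 102)*C)/Z = ((-4 + 102)*330)/186930 = (98*330)*(1/186930) = 32340*(1/186930) = 1078/6231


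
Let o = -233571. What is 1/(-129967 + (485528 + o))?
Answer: 1/121990 ≈ 8.1974e-6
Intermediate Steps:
1/(-129967 + (485528 + o)) = 1/(-129967 + (485528 - 233571)) = 1/(-129967 + 251957) = 1/121990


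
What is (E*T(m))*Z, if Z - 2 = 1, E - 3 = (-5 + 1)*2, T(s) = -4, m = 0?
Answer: 60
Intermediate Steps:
E = -5 (E = 3 + (-5 + 1)*2 = 3 - 4*2 = 3 - 8 = -5)
Z = 3 (Z = 2 + 1 = 3)
(E*T(m))*Z = -5*(-4)*3 = 20*3 = 60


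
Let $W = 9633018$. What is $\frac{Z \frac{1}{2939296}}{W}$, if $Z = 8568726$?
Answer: $\frac{1428121}{4719048545888} \approx 3.0263 \cdot 10^{-7}$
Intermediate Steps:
$\frac{Z \frac{1}{2939296}}{W} = \frac{8568726 \cdot \frac{1}{2939296}}{9633018} = 8568726 \cdot \frac{1}{2939296} \cdot \frac{1}{9633018} = \frac{4284363}{1469648} \cdot \frac{1}{9633018} = \frac{1428121}{4719048545888}$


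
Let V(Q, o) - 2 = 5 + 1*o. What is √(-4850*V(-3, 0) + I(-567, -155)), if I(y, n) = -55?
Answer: I*√34005 ≈ 184.4*I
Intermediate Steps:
V(Q, o) = 7 + o (V(Q, o) = 2 + (5 + 1*o) = 2 + (5 + o) = 7 + o)
√(-4850*V(-3, 0) + I(-567, -155)) = √(-4850*(7 + 0) - 55) = √(-4850*7 - 55) = √(-33950 - 55) = √(-34005) = I*√34005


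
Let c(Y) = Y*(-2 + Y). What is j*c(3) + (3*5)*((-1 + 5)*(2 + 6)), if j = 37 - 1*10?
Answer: 561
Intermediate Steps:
j = 27 (j = 37 - 10 = 27)
j*c(3) + (3*5)*((-1 + 5)*(2 + 6)) = 27*(3*(-2 + 3)) + (3*5)*((-1 + 5)*(2 + 6)) = 27*(3*1) + 15*(4*8) = 27*3 + 15*32 = 81 + 480 = 561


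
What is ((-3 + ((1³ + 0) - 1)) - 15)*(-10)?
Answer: 180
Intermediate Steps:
((-3 + ((1³ + 0) - 1)) - 15)*(-10) = ((-3 + ((1 + 0) - 1)) - 15)*(-10) = ((-3 + (1 - 1)) - 15)*(-10) = ((-3 + 0) - 15)*(-10) = (-3 - 15)*(-10) = -18*(-10) = 180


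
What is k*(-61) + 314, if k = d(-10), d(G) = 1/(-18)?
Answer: 5713/18 ≈ 317.39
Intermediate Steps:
d(G) = -1/18
k = -1/18 ≈ -0.055556
k*(-61) + 314 = -1/18*(-61) + 314 = 61/18 + 314 = 5713/18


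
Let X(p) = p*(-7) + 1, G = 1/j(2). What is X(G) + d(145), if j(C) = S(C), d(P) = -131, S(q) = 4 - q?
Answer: -267/2 ≈ -133.50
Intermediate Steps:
j(C) = 4 - C
G = ½ (G = 1/(4 - 1*2) = 1/(4 - 2) = 1/2 = ½ ≈ 0.50000)
X(p) = 1 - 7*p (X(p) = -7*p + 1 = 1 - 7*p)
X(G) + d(145) = (1 - 7*½) - 131 = (1 - 7/2) - 131 = -5/2 - 131 = -267/2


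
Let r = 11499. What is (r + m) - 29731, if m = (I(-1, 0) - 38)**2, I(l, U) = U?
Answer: -16788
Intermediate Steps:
m = 1444 (m = (0 - 38)**2 = (-38)**2 = 1444)
(r + m) - 29731 = (11499 + 1444) - 29731 = 12943 - 29731 = -16788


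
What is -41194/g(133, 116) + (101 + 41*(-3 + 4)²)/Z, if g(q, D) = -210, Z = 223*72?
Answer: 55120057/280980 ≈ 196.17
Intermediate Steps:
Z = 16056
-41194/g(133, 116) + (101 + 41*(-3 + 4)²)/Z = -41194/(-210) + (101 + 41*(-3 + 4)²)/16056 = -41194*(-1/210) + (101 + 41*1²)*(1/16056) = 20597/105 + (101 + 41*1)*(1/16056) = 20597/105 + (101 + 41)*(1/16056) = 20597/105 + 142*(1/16056) = 20597/105 + 71/8028 = 55120057/280980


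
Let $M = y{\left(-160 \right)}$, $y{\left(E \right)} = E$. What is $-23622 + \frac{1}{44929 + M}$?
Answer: $- \frac{1057533317}{44769} \approx -23622.0$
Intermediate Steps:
$M = -160$
$-23622 + \frac{1}{44929 + M} = -23622 + \frac{1}{44929 - 160} = -23622 + \frac{1}{44769} = - \frac{1057533317}{44769}$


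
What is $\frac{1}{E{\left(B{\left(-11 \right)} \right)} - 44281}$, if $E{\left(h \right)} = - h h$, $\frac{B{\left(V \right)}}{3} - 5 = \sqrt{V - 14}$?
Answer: $- \frac{44281}{1961009461} + \frac{450 i}{1961009461} \approx -2.2581 \cdot 10^{-5} + 2.2947 \cdot 10^{-7} i$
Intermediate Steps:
$B{\left(V \right)} = 15 + 3 \sqrt{-14 + V}$ ($B{\left(V \right)} = 15 + 3 \sqrt{V - 14} = 15 + 3 \sqrt{-14 + V}$)
$E{\left(h \right)} = - h^{2}$
$\frac{1}{E{\left(B{\left(-11 \right)} \right)} - 44281} = \frac{1}{- \left(15 + 3 \sqrt{-14 - 11}\right)^{2} - 44281} = \frac{1}{- \left(15 + 3 \sqrt{-25}\right)^{2} - 44281} = \frac{1}{- \left(15 + 3 \cdot 5 i\right)^{2} - 44281} = \frac{1}{- \left(15 + 15 i\right)^{2} - 44281} = \frac{1}{-44281 - \left(15 + 15 i\right)^{2}}$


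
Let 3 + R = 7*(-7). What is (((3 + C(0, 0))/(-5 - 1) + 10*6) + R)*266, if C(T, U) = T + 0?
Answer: 1995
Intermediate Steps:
C(T, U) = T
R = -52 (R = -3 + 7*(-7) = -3 - 49 = -52)
(((3 + C(0, 0))/(-5 - 1) + 10*6) + R)*266 = (((3 + 0)/(-5 - 1) + 10*6) - 52)*266 = ((3/(-6) + 60) - 52)*266 = ((3*(-⅙) + 60) - 52)*266 = ((-½ + 60) - 52)*266 = (119/2 - 52)*266 = (15/2)*266 = 1995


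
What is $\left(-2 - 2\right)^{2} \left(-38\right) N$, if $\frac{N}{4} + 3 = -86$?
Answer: $216448$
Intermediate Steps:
$N = -356$ ($N = -12 + 4 \left(-86\right) = -12 - 344 = -356$)
$\left(-2 - 2\right)^{2} \left(-38\right) N = \left(-2 - 2\right)^{2} \left(-38\right) \left(-356\right) = \left(-4\right)^{2} \left(-38\right) \left(-356\right) = 16 \left(-38\right) \left(-356\right) = \left(-608\right) \left(-356\right) = 216448$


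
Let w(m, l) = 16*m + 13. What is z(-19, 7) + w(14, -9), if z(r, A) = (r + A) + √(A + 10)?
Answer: 225 + √17 ≈ 229.12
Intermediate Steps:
z(r, A) = A + r + √(10 + A) (z(r, A) = (A + r) + √(10 + A) = A + r + √(10 + A))
w(m, l) = 13 + 16*m
z(-19, 7) + w(14, -9) = (7 - 19 + √(10 + 7)) + (13 + 16*14) = (7 - 19 + √17) + (13 + 224) = (-12 + √17) + 237 = 225 + √17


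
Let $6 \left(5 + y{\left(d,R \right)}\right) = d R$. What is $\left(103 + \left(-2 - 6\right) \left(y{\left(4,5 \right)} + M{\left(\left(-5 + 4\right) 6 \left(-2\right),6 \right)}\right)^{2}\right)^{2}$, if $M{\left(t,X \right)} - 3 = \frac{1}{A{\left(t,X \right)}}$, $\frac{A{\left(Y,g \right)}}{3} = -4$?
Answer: $\frac{32761}{4} \approx 8190.3$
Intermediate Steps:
$y{\left(d,R \right)} = -5 + \frac{R d}{6}$ ($y{\left(d,R \right)} = -5 + \frac{d R}{6} = -5 + \frac{R d}{6}$)
$A{\left(Y,g \right)} = -12$ ($A{\left(Y,g \right)} = 3 \left(-4\right) = -12$)
$M{\left(t,X \right)} = \frac{35}{12}$ ($M{\left(t,X \right)} = 3 + \frac{1}{-12} = 3 - \frac{1}{12} = \frac{35}{12}$)
$\left(103 + \left(-2 - 6\right) \left(y{\left(4,5 \right)} + M{\left(\left(-5 + 4\right) 6 \left(-2\right),6 \right)}\right)^{2}\right)^{2} = \left(103 + \left(-2 - 6\right) \left(\left(-5 + \frac{1}{6} \cdot 5 \cdot 4\right) + \frac{35}{12}\right)^{2}\right)^{2} = \left(103 - 8 \left(\left(-5 + \frac{10}{3}\right) + \frac{35}{12}\right)^{2}\right)^{2} = \left(103 - 8 \left(- \frac{5}{3} + \frac{35}{12}\right)^{2}\right)^{2} = \left(103 - 8 \left(\frac{5}{4}\right)^{2}\right)^{2} = \left(103 - \frac{25}{2}\right)^{2} = \left(\frac{181}{2}\right)^{2} = \frac{32761}{4}$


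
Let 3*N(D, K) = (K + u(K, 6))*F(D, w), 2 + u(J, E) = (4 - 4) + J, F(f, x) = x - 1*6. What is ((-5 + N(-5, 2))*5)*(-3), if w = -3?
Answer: 165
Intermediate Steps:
F(f, x) = -6 + x (F(f, x) = x - 6 = -6 + x)
u(J, E) = -2 + J (u(J, E) = -2 + ((4 - 4) + J) = -2 + (0 + J) = -2 + J)
N(D, K) = 6 - 6*K (N(D, K) = ((K + (-2 + K))*(-6 - 3))/3 = ((-2 + 2*K)*(-9))/3 = (18 - 18*K)/3 = 6 - 6*K)
((-5 + N(-5, 2))*5)*(-3) = ((-5 + (6 - 6*2))*5)*(-3) = ((-5 + (6 - 12))*5)*(-3) = ((-5 - 6)*5)*(-3) = -11*5*(-3) = -55*(-3) = 165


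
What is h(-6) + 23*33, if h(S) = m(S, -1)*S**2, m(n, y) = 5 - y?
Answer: 975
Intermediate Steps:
h(S) = 6*S**2 (h(S) = (5 - 1*(-1))*S**2 = (5 + 1)*S**2 = 6*S**2)
h(-6) + 23*33 = 6*(-6)**2 + 23*33 = 6*36 + 759 = 216 + 759 = 975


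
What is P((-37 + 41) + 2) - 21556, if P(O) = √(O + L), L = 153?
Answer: -21556 + √159 ≈ -21543.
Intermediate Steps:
P(O) = √(153 + O) (P(O) = √(O + 153) = √(153 + O))
P((-37 + 41) + 2) - 21556 = √(153 + ((-37 + 41) + 2)) - 21556 = √(153 + (4 + 2)) - 21556 = √(153 + 6) - 21556 = √159 - 21556 = -21556 + √159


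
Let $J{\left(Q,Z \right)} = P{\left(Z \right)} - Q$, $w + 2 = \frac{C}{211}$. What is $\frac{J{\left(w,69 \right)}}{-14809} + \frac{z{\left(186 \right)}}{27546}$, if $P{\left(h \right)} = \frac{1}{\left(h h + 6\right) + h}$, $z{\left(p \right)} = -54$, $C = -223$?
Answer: $- \frac{150320706997}{69374804675124} \approx -0.0021668$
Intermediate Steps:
$w = - \frac{645}{211}$ ($w = -2 - \frac{223}{211} = - \frac{645}{211} \approx -3.0569$)
$P{\left(h \right)} = \frac{1}{6 + h + h^{2}}$ ($P{\left(h \right)} = \frac{1}{\left(h^{2} + 6\right) + h} = \frac{1}{\left(6 + h^{2}\right) + h} = \frac{1}{6 + h + h^{2}}$)
$J{\left(Q,Z \right)} = \frac{1}{6 + Z + Z^{2}} - Q$
$\frac{J{\left(w,69 \right)}}{-14809} + \frac{z{\left(186 \right)}}{27546} = \frac{\frac{1}{6 + 69 + 69^{2}} - - \frac{645}{211}}{-14809} - \frac{54}{27546} = \left(\frac{1}{6 + 69 + 4761} + \frac{645}{211}\right) \left(- \frac{1}{14809}\right) - \frac{9}{4591} = \left(\frac{1}{4836} + \frac{645}{211}\right) \left(- \frac{1}{14809}\right) - \frac{9}{4591} = \frac{3119431}{1020396} \left(- \frac{1}{14809}\right) - \frac{9}{4591} = - \frac{3119431}{15111044364} - \frac{9}{4591} = - \frac{150320706997}{69374804675124}$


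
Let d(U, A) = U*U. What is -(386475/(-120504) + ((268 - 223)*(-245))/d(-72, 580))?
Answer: 15426125/2892096 ≈ 5.3339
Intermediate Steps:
d(U, A) = U**2
-(386475/(-120504) + ((268 - 223)*(-245))/d(-72, 580)) = -(386475/(-120504) + ((268 - 223)*(-245))/((-72)**2)) = -(386475*(-1/120504) + (45*(-245))/5184) = -(-128825/40168 - 11025*1/5184) = -(-128825/40168 - 1225/576) = -1*(-15426125/2892096) = 15426125/2892096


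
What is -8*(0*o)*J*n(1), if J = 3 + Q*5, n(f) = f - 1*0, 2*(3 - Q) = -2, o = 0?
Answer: 0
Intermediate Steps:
Q = 4 (Q = 3 - 1/2*(-2) = 3 + 1 = 4)
n(f) = f (n(f) = f + 0 = f)
J = 23 (J = 3 + 4*5 = 3 + 20 = 23)
-8*(0*o)*J*n(1) = -8*(0*0)*23 = -8*0*23 = -0 = -8*0 = 0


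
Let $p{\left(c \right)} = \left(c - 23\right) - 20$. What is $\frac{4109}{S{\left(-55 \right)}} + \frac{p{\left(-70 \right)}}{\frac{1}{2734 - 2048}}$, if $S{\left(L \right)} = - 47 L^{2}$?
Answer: $- \frac{11021125759}{142175} \approx -77518.0$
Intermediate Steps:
$p{\left(c \right)} = -43 + c$ ($p{\left(c \right)} = \left(-23 + c\right) - 20 = -43 + c$)
$\frac{4109}{S{\left(-55 \right)}} + \frac{p{\left(-70 \right)}}{\frac{1}{2734 - 2048}} = \frac{4109}{\left(-47\right) \left(-55\right)^{2}} + \frac{-43 - 70}{\frac{1}{2734 - 2048}} = \frac{4109}{\left(-47\right) 3025} - \frac{113}{\frac{1}{686}} = \frac{4109}{-142175} - 113 \frac{1}{\frac{1}{686}} = 4109 \left(- \frac{1}{142175}\right) - 77518 = - \frac{4109}{142175} - 77518 = - \frac{11021125759}{142175}$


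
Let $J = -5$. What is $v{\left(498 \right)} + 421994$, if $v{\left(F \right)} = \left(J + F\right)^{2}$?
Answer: $665043$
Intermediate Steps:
$v{\left(F \right)} = \left(-5 + F\right)^{2}$
$v{\left(498 \right)} + 421994 = \left(-5 + 498\right)^{2} + 421994 = 493^{2} + 421994 = 243049 + 421994 = 665043$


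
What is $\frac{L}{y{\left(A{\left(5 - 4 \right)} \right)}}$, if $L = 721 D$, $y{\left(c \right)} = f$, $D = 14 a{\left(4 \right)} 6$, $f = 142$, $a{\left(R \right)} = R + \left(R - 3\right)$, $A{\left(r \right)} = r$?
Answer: $\frac{151410}{71} \approx 2132.5$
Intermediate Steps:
$a{\left(R \right)} = -3 + 2 R$ ($a{\left(R \right)} = R + \left(-3 + R\right) = -3 + 2 R$)
$D = 420$ ($D = 14 \left(-3 + 2 \cdot 4\right) 6 = 14 \left(-3 + 8\right) 6 = 14 \cdot 5 \cdot 6 = 70 \cdot 6 = 420$)
$y{\left(c \right)} = 142$
$L = 302820$ ($L = 721 \cdot 420 = 302820$)
$\frac{L}{y{\left(A{\left(5 - 4 \right)} \right)}} = \frac{302820}{142} = 302820 \cdot \frac{1}{142} = \frac{151410}{71}$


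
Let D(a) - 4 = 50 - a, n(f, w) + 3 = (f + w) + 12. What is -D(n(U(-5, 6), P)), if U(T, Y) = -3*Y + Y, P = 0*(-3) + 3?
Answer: -54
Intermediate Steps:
P = 3 (P = 0 + 3 = 3)
U(T, Y) = -2*Y
n(f, w) = 9 + f + w (n(f, w) = -3 + ((f + w) + 12) = -3 + (12 + f + w) = 9 + f + w)
D(a) = 54 - a (D(a) = 4 + (50 - a) = 54 - a)
-D(n(U(-5, 6), P)) = -(54 - (9 - 2*6 + 3)) = -(54 - (9 - 12 + 3)) = -(54 - 1*0) = -(54 + 0) = -1*54 = -54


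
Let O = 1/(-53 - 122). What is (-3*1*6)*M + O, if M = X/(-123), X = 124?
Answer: 130159/7175 ≈ 18.141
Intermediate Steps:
O = -1/175 (O = 1/(-175) = -1/175 ≈ -0.0057143)
M = -124/123 (M = 124/(-123) = 124*(-1/123) = -124/123 ≈ -1.0081)
(-3*1*6)*M + O = (-3*1*6)*(-124/123) - 1/175 = -3*6*(-124/123) - 1/175 = -18*(-124/123) - 1/175 = 744/41 - 1/175 = 130159/7175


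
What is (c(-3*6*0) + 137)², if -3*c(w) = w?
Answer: 18769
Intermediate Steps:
c(w) = -w/3
(c(-3*6*0) + 137)² = (-(-3*6)*0/3 + 137)² = (-(-6)*0 + 137)² = (-⅓*0 + 137)² = (0 + 137)² = 137² = 18769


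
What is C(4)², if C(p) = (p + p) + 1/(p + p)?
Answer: 4225/64 ≈ 66.016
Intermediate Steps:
C(p) = 1/(2*p) + 2*p (C(p) = 2*p + 1/(2*p) = 1/(2*p) + 2*p)
C(4)² = ((½)/4 + 2*4)² = ((½)*(¼) + 8)² = (⅛ + 8)² = (65/8)² = 4225/64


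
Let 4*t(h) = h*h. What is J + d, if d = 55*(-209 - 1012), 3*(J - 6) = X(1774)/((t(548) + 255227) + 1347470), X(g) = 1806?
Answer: -112660778575/1677773 ≈ -67149.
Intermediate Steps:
t(h) = h²/4 (t(h) = (h*h)/4 = h²/4)
J = 10067240/1677773 (J = 6 + (1806/(((¼)*548² + 255227) + 1347470))/3 = 6 + (1806/(((¼)*300304 + 255227) + 1347470))/3 = 6 + (1806/((75076 + 255227) + 1347470))/3 = 6 + (1806/(330303 + 1347470))/3 = 6 + (1806/1677773)/3 = 6 + (1806*(1/1677773))/3 = 6 + (⅓)*(1806/1677773) = 6 + 602/1677773 = 10067240/1677773 ≈ 6.0004)
d = -67155 (d = 55*(-1221) = -67155)
J + d = 10067240/1677773 - 67155 = -112660778575/1677773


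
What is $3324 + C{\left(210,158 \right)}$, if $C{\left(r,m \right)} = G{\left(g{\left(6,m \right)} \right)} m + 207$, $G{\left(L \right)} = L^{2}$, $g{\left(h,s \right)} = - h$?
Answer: $9219$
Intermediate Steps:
$C{\left(r,m \right)} = 207 + 36 m$ ($C{\left(r,m \right)} = \left(\left(-1\right) 6\right)^{2} m + 207 = \left(-6\right)^{2} m + 207 = 36 m + 207 = 207 + 36 m$)
$3324 + C{\left(210,158 \right)} = 3324 + \left(207 + 36 \cdot 158\right) = 3324 + \left(207 + 5688\right) = 3324 + 5895 = 9219$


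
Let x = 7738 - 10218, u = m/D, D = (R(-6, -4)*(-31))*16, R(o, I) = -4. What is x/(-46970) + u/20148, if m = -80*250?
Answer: 306860023/5867379672 ≈ 0.052299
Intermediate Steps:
m = -20000
D = 1984 (D = -4*(-31)*16 = 124*16 = 1984)
u = -625/62 (u = -20000/1984 = -20000*1/1984 = -625/62 ≈ -10.081)
x = -2480
x/(-46970) + u/20148 = -2480/(-46970) - 625/62/20148 = -2480*(-1/46970) - 625/62*1/20148 = 248/4697 - 625/1249176 = 306860023/5867379672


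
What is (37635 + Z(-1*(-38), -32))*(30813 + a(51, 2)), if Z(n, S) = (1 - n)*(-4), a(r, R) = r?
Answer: 1166134512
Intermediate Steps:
Z(n, S) = -4 + 4*n
(37635 + Z(-1*(-38), -32))*(30813 + a(51, 2)) = (37635 + (-4 + 4*(-1*(-38))))*(30813 + 51) = (37635 + (-4 + 4*38))*30864 = (37635 + (-4 + 152))*30864 = (37635 + 148)*30864 = 37783*30864 = 1166134512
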